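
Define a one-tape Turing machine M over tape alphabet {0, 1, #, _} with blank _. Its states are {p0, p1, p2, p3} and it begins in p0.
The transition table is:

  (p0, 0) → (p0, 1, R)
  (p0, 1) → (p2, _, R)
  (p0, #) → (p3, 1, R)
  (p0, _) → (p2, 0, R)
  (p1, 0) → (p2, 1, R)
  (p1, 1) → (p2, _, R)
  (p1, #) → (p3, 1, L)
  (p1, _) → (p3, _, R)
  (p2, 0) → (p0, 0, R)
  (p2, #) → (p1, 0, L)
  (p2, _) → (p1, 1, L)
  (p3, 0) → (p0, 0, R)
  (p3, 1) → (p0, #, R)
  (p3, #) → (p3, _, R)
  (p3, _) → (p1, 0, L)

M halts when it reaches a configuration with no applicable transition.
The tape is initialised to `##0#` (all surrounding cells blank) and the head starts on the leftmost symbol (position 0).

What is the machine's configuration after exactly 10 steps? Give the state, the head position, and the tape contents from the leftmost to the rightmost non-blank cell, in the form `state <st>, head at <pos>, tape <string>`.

state p2, head at 6, tape 1_0_011

state=p0 head=0 tape=[#]#0#___   (p0,#)→(p3,1,R)
state=p3 head=1 tape=1[#]0#___   (p3,#)→(p3,_,R)
state=p3 head=2 tape=1_[0]#___   (p3,0)→(p0,0,R)
state=p0 head=3 tape=1_0[#]___   (p0,#)→(p3,1,R)
state=p3 head=4 tape=1_01[_]__   (p3,_)→(p1,0,L)
state=p1 head=3 tape=1_0[1]0__   (p1,1)→(p2,_,R)
state=p2 head=4 tape=1_0_[0]__   (p2,0)→(p0,0,R)
state=p0 head=5 tape=1_0_0[_]_   (p0,_)→(p2,0,R)
state=p2 head=6 tape=1_0_00[_]   (p2,_)→(p1,1,L)
state=p1 head=5 tape=1_0_0[0]1   (p1,0)→(p2,1,R)
state=p2 head=6 tape=1_0_01[1]
After 10 steps: state p2, head at 6, tape 1_0_011.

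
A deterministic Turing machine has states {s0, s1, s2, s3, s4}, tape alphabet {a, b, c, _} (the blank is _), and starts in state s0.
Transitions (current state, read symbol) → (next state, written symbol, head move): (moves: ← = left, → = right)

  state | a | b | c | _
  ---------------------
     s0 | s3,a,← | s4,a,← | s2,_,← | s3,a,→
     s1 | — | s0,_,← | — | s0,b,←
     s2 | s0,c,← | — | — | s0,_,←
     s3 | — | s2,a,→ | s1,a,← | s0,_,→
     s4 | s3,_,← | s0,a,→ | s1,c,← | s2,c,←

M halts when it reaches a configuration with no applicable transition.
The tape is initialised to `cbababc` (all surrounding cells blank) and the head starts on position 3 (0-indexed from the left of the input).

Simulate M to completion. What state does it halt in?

s0 | __cba[b]abc   read b → write a, move ←, go to s4
s4 | __cb[a]aabc   read a → write _, move ←, go to s3
s3 | __c[b]_aabc   read b → write a, move →, go to s2
s2 | __ca[_]aabc   read _ → write _, move ←, go to s0
s0 | __c[a]_aabc   read a → write a, move ←, go to s3
s3 | __[c]a_aabc   read c → write a, move ←, go to s1
s1 | _[_]aa_aabc   read _ → write b, move ←, go to s0
s0 | [_]baa_aabc   read _ → write a, move →, go to s3
s3 | a[b]aa_aabc   read b → write a, move →, go to s2
s2 | aa[a]a_aabc   read a → write c, move ←, go to s0
s0 | a[a]ca_aabc   read a → write a, move ←, go to s3
s3 | [a]aca_aabc
No transition is defined for (s3, a); M halts in state s3.

s3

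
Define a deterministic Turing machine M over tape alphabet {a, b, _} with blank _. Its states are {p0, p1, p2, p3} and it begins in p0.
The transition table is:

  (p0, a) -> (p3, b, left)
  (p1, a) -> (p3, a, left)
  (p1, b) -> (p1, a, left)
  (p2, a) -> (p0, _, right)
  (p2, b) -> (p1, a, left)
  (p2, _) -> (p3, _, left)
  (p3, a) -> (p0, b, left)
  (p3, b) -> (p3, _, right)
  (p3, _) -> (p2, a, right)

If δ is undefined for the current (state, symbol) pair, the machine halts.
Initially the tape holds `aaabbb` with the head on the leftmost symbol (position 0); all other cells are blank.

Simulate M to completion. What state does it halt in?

p0

p0 | ___[a]aabbb   read a → write b, move left, go to p3
p3 | __[_]baabbb   read _ → write a, move right, go to p2
p2 | __a[b]aabbb   read b → write a, move left, go to p1
p1 | __[a]aaabbb   read a → write a, move left, go to p3
p3 | _[_]aaaabbb   read _ → write a, move right, go to p2
p2 | _a[a]aaabbb   read a → write _, move right, go to p0
p0 | _a_[a]aabbb   read a → write b, move left, go to p3
p3 | _a[_]baabbb   read _ → write a, move right, go to p2
p2 | _aa[b]aabbb   read b → write a, move left, go to p1
p1 | _a[a]aaabbb   read a → write a, move left, go to p3
p3 | _[a]aaaabbb   read a → write b, move left, go to p0
p0 | [_]baaaabbb
No transition is defined for (p0, _); M halts in state p0.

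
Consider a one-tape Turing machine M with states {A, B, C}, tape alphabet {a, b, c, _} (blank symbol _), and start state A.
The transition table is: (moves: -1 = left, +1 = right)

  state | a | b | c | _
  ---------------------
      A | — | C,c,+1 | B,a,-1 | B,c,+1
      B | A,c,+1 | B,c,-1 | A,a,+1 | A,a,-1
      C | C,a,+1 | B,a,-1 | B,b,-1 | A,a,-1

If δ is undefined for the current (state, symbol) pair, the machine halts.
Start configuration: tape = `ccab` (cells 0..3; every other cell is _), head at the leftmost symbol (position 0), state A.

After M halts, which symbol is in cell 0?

a

state=A head=0 tape=__[c]cab   (A,c)→(B,a,-1)
state=B head=-1 tape=_[_]acab   (B,_)→(A,a,-1)
state=A head=-2 tape=[_]aacab   (A,_)→(B,c,+1)
state=B head=-1 tape=c[a]acab   (B,a)→(A,c,+1)
state=A head=0 tape=cc[a]cab
Cell 0 holds a when M halts.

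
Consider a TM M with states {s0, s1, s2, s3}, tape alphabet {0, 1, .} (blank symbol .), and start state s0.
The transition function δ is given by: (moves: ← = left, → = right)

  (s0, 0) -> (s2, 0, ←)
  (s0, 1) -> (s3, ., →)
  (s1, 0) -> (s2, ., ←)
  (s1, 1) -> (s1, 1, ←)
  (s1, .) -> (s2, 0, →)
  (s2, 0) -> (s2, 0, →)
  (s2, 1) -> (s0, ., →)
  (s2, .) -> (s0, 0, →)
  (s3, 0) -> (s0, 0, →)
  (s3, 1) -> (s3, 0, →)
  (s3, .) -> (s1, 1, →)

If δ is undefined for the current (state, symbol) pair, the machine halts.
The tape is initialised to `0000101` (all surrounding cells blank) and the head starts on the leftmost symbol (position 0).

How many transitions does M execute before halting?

15

s0 | .[0]000101.   read 0 → write 0, move ←, go to s2
s2 | [.]0000101.   read . → write 0, move →, go to s0
s0 | 0[0]000101.   read 0 → write 0, move ←, go to s2
s2 | [0]0000101.   read 0 → write 0, move →, go to s2
s2 | 0[0]000101.   read 0 → write 0, move →, go to s2
s2 | 00[0]00101.   read 0 → write 0, move →, go to s2
s2 | 000[0]0101.   read 0 → write 0, move →, go to s2
s2 | 0000[0]101.   read 0 → write 0, move →, go to s2
s2 | 00000[1]01.   read 1 → write ., move →, go to s0
s0 | 00000.[0]1.   read 0 → write 0, move ←, go to s2
s2 | 00000[.]01.   read . → write 0, move →, go to s0
s0 | 000000[0]1.   read 0 → write 0, move ←, go to s2
s2 | 00000[0]01.   read 0 → write 0, move →, go to s2
s2 | 000000[0]1.   read 0 → write 0, move →, go to s2
s2 | 0000000[1].   read 1 → write ., move →, go to s0
s0 | 0000000.[.]
M halts after 15 transitions.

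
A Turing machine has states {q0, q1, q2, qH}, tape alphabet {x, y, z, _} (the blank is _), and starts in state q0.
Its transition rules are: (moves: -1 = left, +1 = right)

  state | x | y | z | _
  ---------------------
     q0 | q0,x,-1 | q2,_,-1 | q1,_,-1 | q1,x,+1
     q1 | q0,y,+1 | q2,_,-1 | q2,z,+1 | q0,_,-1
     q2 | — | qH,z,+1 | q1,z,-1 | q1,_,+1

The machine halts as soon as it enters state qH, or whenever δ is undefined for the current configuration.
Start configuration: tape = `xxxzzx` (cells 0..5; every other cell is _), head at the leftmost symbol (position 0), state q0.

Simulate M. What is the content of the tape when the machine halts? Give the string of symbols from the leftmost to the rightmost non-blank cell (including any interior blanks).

q0 | _[x]xxzzx   read x → write x, move -1, go to q0
q0 | [_]xxxzzx   read _ → write x, move +1, go to q1
q1 | x[x]xxzzx   read x → write y, move +1, go to q0
q0 | xy[x]xzzx   read x → write x, move -1, go to q0
q0 | x[y]xxzzx   read y → write _, move -1, go to q2
q2 | [x]_xxzzx
The non-blank tape span at halt is x_xxzzx.

x_xxzzx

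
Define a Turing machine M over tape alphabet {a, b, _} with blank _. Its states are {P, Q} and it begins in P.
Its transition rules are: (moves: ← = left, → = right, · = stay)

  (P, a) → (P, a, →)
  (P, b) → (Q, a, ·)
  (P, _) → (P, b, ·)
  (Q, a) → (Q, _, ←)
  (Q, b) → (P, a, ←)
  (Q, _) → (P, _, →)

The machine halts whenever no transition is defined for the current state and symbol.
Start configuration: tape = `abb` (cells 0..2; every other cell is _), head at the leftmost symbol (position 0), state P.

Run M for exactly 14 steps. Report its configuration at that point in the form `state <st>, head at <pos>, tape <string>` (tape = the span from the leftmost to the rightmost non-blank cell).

P | _[a]bb   read a → write a, move →, go to P
P | _a[b]b   read b → write a, move ·, go to Q
Q | _a[a]b   read a → write _, move ←, go to Q
Q | _[a]_b   read a → write _, move ←, go to Q
Q | [_]__b   read _ → write _, move →, go to P
P | _[_]_b   read _ → write b, move ·, go to P
P | _[b]_b   read b → write a, move ·, go to Q
Q | _[a]_b   read a → write _, move ←, go to Q
Q | [_]__b   read _ → write _, move →, go to P
P | _[_]_b   read _ → write b, move ·, go to P
P | _[b]_b   read b → write a, move ·, go to Q
Q | _[a]_b   read a → write _, move ←, go to Q
Q | [_]__b   read _ → write _, move →, go to P
P | _[_]_b   read _ → write b, move ·, go to P
P | _[b]_b
After 14 steps: state P, head at 0, tape b_b.

state P, head at 0, tape b_b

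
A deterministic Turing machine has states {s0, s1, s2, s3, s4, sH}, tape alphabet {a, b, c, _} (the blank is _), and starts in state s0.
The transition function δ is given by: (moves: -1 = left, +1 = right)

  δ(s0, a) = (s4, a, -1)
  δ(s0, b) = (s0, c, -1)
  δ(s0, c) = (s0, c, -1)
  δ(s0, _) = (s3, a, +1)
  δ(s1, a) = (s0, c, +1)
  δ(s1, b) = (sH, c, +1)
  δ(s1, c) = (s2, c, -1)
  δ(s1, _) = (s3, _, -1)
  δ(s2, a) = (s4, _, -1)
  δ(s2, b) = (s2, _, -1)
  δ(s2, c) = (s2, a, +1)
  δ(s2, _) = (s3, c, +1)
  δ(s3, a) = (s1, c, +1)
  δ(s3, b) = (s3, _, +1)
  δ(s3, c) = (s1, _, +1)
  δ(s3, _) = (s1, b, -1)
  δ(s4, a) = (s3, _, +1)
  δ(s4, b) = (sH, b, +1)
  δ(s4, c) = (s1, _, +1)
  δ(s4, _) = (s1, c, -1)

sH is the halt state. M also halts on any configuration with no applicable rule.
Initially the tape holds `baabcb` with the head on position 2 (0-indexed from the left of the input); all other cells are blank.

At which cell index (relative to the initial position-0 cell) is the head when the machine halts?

4

s0 | ba[a]bcb   read a → write a, move -1, go to s4
s4 | b[a]abcb   read a → write _, move +1, go to s3
s3 | b_[a]bcb   read a → write c, move +1, go to s1
s1 | b_c[b]cb   read b → write c, move +1, go to sH
sH | b_cc[c]b
At halt the head is at cell 4.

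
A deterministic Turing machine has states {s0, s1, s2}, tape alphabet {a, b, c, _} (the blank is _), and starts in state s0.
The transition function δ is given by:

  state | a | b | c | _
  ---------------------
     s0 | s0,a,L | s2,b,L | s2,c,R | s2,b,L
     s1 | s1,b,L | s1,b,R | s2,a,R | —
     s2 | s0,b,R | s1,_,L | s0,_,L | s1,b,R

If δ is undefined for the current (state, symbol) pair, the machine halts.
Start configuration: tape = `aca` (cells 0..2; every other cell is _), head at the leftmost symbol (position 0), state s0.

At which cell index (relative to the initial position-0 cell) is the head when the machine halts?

2

s0 | __[a]ca_   read a → write a, move L, go to s0
s0 | _[_]aca_   read _ → write b, move L, go to s2
s2 | [_]baca_   read _ → write b, move R, go to s1
s1 | b[b]aca_   read b → write b, move R, go to s1
s1 | bb[a]ca_   read a → write b, move L, go to s1
s1 | b[b]bca_   read b → write b, move R, go to s1
s1 | bb[b]ca_   read b → write b, move R, go to s1
s1 | bbb[c]a_   read c → write a, move R, go to s2
s2 | bbba[a]_   read a → write b, move R, go to s0
s0 | bbbab[_]   read _ → write b, move L, go to s2
s2 | bbba[b]b   read b → write _, move L, go to s1
s1 | bbb[a]_b   read a → write b, move L, go to s1
s1 | bb[b]b_b   read b → write b, move R, go to s1
s1 | bbb[b]_b   read b → write b, move R, go to s1
s1 | bbbb[_]b
At halt the head is at cell 2.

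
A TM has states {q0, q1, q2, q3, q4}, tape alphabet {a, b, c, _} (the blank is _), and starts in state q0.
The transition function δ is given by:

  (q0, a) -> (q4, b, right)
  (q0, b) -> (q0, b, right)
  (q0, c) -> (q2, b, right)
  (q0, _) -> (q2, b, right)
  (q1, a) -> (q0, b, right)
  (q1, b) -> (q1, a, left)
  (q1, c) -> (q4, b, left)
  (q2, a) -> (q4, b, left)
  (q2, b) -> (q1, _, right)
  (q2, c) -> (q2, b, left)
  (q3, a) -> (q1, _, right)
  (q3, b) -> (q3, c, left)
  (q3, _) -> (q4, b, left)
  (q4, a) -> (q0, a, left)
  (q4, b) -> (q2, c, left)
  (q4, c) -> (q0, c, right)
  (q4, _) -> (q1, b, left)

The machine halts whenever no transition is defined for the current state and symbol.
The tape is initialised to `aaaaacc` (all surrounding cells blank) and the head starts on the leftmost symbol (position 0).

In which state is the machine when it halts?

q0 | [a]aaaacc_   read a → write b, move right, go to q4
q4 | b[a]aaacc_   read a → write a, move left, go to q0
q0 | [b]aaaacc_   read b → write b, move right, go to q0
q0 | b[a]aaacc_   read a → write b, move right, go to q4
q4 | bb[a]aacc_   read a → write a, move left, go to q0
q0 | b[b]aaacc_   read b → write b, move right, go to q0
q0 | bb[a]aacc_   read a → write b, move right, go to q4
q4 | bbb[a]acc_   read a → write a, move left, go to q0
q0 | bb[b]aacc_   read b → write b, move right, go to q0
q0 | bbb[a]acc_   read a → write b, move right, go to q4
q4 | bbbb[a]cc_   read a → write a, move left, go to q0
q0 | bbb[b]acc_   read b → write b, move right, go to q0
q0 | bbbb[a]cc_   read a → write b, move right, go to q4
q4 | bbbbb[c]c_   read c → write c, move right, go to q0
q0 | bbbbbc[c]_   read c → write b, move right, go to q2
q2 | bbbbbcb[_]
No transition is defined for (q2, _); M halts in state q2.

q2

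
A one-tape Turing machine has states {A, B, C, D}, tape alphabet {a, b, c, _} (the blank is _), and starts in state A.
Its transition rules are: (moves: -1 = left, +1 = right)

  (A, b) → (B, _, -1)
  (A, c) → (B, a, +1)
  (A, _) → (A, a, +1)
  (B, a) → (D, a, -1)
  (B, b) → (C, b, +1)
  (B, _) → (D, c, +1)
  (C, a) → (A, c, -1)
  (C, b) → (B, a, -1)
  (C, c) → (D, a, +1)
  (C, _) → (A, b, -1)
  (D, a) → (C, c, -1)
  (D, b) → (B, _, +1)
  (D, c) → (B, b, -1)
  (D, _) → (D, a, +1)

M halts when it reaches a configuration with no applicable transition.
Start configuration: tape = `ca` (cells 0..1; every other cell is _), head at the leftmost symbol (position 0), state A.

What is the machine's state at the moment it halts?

A | ____[c]a   read c → write a, move +1, go to B
B | ____a[a]   read a → write a, move -1, go to D
D | ____[a]a   read a → write c, move -1, go to C
C | ___[_]ca   read _ → write b, move -1, go to A
A | __[_]bca   read _ → write a, move +1, go to A
A | __a[b]ca   read b → write _, move -1, go to B
B | __[a]_ca   read a → write a, move -1, go to D
D | _[_]a_ca   read _ → write a, move +1, go to D
D | _a[a]_ca   read a → write c, move -1, go to C
C | _[a]c_ca   read a → write c, move -1, go to A
A | [_]cc_ca   read _ → write a, move +1, go to A
A | a[c]c_ca   read c → write a, move +1, go to B
B | aa[c]_ca
No transition is defined for (B, c); M halts in state B.

B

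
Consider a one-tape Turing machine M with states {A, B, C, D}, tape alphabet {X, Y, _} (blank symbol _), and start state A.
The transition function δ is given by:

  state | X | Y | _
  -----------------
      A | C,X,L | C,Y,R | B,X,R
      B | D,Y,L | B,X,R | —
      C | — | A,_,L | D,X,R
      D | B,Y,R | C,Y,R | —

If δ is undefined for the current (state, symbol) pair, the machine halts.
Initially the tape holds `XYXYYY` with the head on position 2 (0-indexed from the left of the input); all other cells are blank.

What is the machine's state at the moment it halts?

B

state=A head=2 tape=_XY[X]YYY   (A,X)→(C,X,L)
state=C head=1 tape=_X[Y]XYYY   (C,Y)→(A,_,L)
state=A head=0 tape=_[X]_XYYY   (A,X)→(C,X,L)
state=C head=-1 tape=[_]X_XYYY   (C,_)→(D,X,R)
state=D head=0 tape=X[X]_XYYY   (D,X)→(B,Y,R)
state=B head=1 tape=XY[_]XYYY
No transition is defined for (B, _); M halts in state B.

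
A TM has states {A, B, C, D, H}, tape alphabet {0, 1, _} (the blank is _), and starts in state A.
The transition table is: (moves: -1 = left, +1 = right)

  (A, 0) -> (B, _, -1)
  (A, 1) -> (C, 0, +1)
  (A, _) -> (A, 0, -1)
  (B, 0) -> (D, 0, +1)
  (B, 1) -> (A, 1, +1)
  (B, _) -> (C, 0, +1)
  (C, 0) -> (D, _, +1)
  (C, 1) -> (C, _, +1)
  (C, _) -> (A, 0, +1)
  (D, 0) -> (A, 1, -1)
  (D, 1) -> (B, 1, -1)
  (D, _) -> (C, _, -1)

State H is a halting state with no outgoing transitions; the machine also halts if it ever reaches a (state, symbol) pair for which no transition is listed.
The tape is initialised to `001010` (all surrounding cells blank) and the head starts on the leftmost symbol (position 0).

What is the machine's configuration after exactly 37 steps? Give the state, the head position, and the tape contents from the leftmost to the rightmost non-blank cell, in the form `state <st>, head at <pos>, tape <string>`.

state A, head at -1, tape 000001010

state=A head=0 tape=___[0]01010   (A,0)→(B,_,-1)
state=B head=-1 tape=__[_]_01010   (B,_)→(C,0,+1)
state=C head=0 tape=__0[_]01010   (C,_)→(A,0,+1)
state=A head=1 tape=__00[0]1010   (A,0)→(B,_,-1)
state=B head=0 tape=__0[0]_1010   (B,0)→(D,0,+1)
state=D head=1 tape=__00[_]1010   (D,_)→(C,_,-1)
state=C head=0 tape=__0[0]_1010   (C,0)→(D,_,+1)
state=D head=1 tape=__0_[_]1010   (D,_)→(C,_,-1)
state=C head=0 tape=__0[_]_1010   (C,_)→(A,0,+1)
state=A head=1 tape=__00[_]1010   (A,_)→(A,0,-1)
state=A head=0 tape=__0[0]01010   (A,0)→(B,_,-1)
state=B head=-1 tape=__[0]_01010   (B,0)→(D,0,+1)
state=D head=0 tape=__0[_]01010   (D,_)→(C,_,-1)
state=C head=-1 tape=__[0]_01010   (C,0)→(D,_,+1)
state=D head=0 tape=___[_]01010   (D,_)→(C,_,-1)
state=C head=-1 tape=__[_]_01010   (C,_)→(A,0,+1)
state=A head=0 tape=__0[_]01010   (A,_)→(A,0,-1)
state=A head=-1 tape=__[0]001010   (A,0)→(B,_,-1)
state=B head=-2 tape=_[_]_001010   (B,_)→(C,0,+1)
state=C head=-1 tape=_0[_]001010   (C,_)→(A,0,+1)
state=A head=0 tape=_00[0]01010   (A,0)→(B,_,-1)
state=B head=-1 tape=_0[0]_01010   (B,0)→(D,0,+1)
state=D head=0 tape=_00[_]01010   (D,_)→(C,_,-1)
state=C head=-1 tape=_0[0]_01010   (C,0)→(D,_,+1)
state=D head=0 tape=_0_[_]01010   (D,_)→(C,_,-1)
state=C head=-1 tape=_0[_]_01010   (C,_)→(A,0,+1)
state=A head=0 tape=_00[_]01010   (A,_)→(A,0,-1)
state=A head=-1 tape=_0[0]001010   (A,0)→(B,_,-1)
state=B head=-2 tape=_[0]_001010   (B,0)→(D,0,+1)
state=D head=-1 tape=_0[_]001010   (D,_)→(C,_,-1)
state=C head=-2 tape=_[0]_001010   (C,0)→(D,_,+1)
state=D head=-1 tape=__[_]001010   (D,_)→(C,_,-1)
state=C head=-2 tape=_[_]_001010   (C,_)→(A,0,+1)
state=A head=-1 tape=_0[_]001010   (A,_)→(A,0,-1)
state=A head=-2 tape=_[0]0001010   (A,0)→(B,_,-1)
state=B head=-3 tape=[_]_0001010   (B,_)→(C,0,+1)
state=C head=-2 tape=0[_]0001010   (C,_)→(A,0,+1)
state=A head=-1 tape=00[0]001010
After 37 steps: state A, head at -1, tape 000001010.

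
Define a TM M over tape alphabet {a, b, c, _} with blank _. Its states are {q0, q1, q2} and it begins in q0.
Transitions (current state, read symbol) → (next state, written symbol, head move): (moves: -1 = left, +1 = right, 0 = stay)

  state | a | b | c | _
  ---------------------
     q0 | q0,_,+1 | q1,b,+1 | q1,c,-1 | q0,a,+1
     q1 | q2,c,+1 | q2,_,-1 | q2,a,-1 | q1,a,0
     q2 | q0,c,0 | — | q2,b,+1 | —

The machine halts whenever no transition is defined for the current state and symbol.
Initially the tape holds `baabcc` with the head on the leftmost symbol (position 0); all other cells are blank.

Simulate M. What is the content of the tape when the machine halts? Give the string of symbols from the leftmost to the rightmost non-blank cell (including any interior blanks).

state=q0 head=0 tape=[b]aabcc   (q0,b)→(q1,b,+1)
state=q1 head=1 tape=b[a]abcc   (q1,a)→(q2,c,+1)
state=q2 head=2 tape=bc[a]bcc   (q2,a)→(q0,c,0)
state=q0 head=2 tape=bc[c]bcc   (q0,c)→(q1,c,-1)
state=q1 head=1 tape=b[c]cbcc   (q1,c)→(q2,a,-1)
state=q2 head=0 tape=[b]acbcc
The non-blank tape span at halt is bacbcc.

bacbcc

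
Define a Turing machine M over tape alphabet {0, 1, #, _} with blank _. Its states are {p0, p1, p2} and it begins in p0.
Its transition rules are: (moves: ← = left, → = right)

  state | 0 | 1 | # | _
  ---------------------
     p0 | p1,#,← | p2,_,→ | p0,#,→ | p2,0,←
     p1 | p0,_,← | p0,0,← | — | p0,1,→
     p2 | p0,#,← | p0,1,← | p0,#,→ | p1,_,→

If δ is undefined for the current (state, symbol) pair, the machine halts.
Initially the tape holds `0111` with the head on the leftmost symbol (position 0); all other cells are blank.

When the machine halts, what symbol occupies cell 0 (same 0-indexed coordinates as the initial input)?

#

state=p0 head=0 tape=_[0]111   (p0,0)→(p1,#,←)
state=p1 head=-1 tape=[_]#111   (p1,_)→(p0,1,→)
state=p0 head=0 tape=1[#]111   (p0,#)→(p0,#,→)
state=p0 head=1 tape=1#[1]11   (p0,1)→(p2,_,→)
state=p2 head=2 tape=1#_[1]1   (p2,1)→(p0,1,←)
state=p0 head=1 tape=1#[_]11   (p0,_)→(p2,0,←)
state=p2 head=0 tape=1[#]011   (p2,#)→(p0,#,→)
state=p0 head=1 tape=1#[0]11   (p0,0)→(p1,#,←)
state=p1 head=0 tape=1[#]#11
Cell 0 holds # when M halts.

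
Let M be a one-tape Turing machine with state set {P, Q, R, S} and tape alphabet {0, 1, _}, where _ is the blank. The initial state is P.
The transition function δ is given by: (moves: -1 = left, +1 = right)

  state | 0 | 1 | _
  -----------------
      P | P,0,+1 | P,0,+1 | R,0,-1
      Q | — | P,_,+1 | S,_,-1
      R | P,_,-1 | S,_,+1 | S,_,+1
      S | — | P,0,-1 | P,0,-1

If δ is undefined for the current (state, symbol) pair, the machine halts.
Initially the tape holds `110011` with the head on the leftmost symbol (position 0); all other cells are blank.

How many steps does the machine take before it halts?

25

P | __[1]10011_   read 1 → write 0, move +1, go to P
P | __0[1]0011_   read 1 → write 0, move +1, go to P
P | __00[0]011_   read 0 → write 0, move +1, go to P
P | __000[0]11_   read 0 → write 0, move +1, go to P
P | __0000[1]1_   read 1 → write 0, move +1, go to P
P | __00000[1]_   read 1 → write 0, move +1, go to P
P | __000000[_]   read _ → write 0, move -1, go to R
R | __00000[0]0   read 0 → write _, move -1, go to P
P | __0000[0]_0   read 0 → write 0, move +1, go to P
P | __00000[_]0   read _ → write 0, move -1, go to R
R | __0000[0]00   read 0 → write _, move -1, go to P
P | __000[0]_00   read 0 → write 0, move +1, go to P
P | __0000[_]00   read _ → write 0, move -1, go to R
R | __000[0]000   read 0 → write _, move -1, go to P
P | __00[0]_000   read 0 → write 0, move +1, go to P
P | __000[_]000   read _ → write 0, move -1, go to R
R | __00[0]0000   read 0 → write _, move -1, go to P
P | __0[0]_0000   read 0 → write 0, move +1, go to P
P | __00[_]0000   read _ → write 0, move -1, go to R
R | __0[0]00000   read 0 → write _, move -1, go to P
P | __[0]_00000   read 0 → write 0, move +1, go to P
P | __0[_]00000   read _ → write 0, move -1, go to R
R | __[0]000000   read 0 → write _, move -1, go to P
P | _[_]_000000   read _ → write 0, move -1, go to R
R | [_]0_000000   read _ → write _, move +1, go to S
S | _[0]_000000
M halts after 25 transitions.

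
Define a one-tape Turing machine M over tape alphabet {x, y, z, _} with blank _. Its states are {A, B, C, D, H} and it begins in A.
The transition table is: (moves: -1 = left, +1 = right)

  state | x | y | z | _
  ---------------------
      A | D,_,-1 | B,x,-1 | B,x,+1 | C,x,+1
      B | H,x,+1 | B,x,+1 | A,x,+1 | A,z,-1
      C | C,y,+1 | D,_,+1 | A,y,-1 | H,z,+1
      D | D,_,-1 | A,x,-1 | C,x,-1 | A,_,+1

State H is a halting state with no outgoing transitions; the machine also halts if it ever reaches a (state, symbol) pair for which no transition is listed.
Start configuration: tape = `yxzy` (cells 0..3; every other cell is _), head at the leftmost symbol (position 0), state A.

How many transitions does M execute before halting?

15

A | ___[y]xzy   read y → write x, move -1, go to B
B | __[_]xxzy   read _ → write z, move -1, go to A
A | _[_]zxxzy   read _ → write x, move +1, go to C
C | _x[z]xxzy   read z → write y, move -1, go to A
A | _[x]yxxzy   read x → write _, move -1, go to D
D | [_]_yxxzy   read _ → write _, move +1, go to A
A | _[_]yxxzy   read _ → write x, move +1, go to C
C | _x[y]xxzy   read y → write _, move +1, go to D
D | _x_[x]xzy   read x → write _, move -1, go to D
D | _x[_]_xzy   read _ → write _, move +1, go to A
A | _x_[_]xzy   read _ → write x, move +1, go to C
C | _x_x[x]zy   read x → write y, move +1, go to C
C | _x_xy[z]y   read z → write y, move -1, go to A
A | _x_x[y]yy   read y → write x, move -1, go to B
B | _x_[x]xyy   read x → write x, move +1, go to H
H | _x_x[x]yy
M halts after 15 transitions.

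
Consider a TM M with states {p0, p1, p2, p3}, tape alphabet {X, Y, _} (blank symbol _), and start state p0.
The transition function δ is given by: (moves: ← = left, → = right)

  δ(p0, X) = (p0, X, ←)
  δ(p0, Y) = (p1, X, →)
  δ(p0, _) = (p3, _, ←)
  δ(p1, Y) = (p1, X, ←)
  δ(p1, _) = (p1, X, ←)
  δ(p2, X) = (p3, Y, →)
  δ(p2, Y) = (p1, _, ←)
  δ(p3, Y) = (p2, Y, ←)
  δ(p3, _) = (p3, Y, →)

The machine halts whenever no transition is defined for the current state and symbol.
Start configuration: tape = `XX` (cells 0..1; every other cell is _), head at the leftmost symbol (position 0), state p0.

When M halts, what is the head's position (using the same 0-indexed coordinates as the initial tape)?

0

p0 | __[X]X   read X → write X, move ←, go to p0
p0 | _[_]XX   read _ → write _, move ←, go to p3
p3 | [_]_XX   read _ → write Y, move →, go to p3
p3 | Y[_]XX   read _ → write Y, move →, go to p3
p3 | YY[X]X
At halt the head is at cell 0.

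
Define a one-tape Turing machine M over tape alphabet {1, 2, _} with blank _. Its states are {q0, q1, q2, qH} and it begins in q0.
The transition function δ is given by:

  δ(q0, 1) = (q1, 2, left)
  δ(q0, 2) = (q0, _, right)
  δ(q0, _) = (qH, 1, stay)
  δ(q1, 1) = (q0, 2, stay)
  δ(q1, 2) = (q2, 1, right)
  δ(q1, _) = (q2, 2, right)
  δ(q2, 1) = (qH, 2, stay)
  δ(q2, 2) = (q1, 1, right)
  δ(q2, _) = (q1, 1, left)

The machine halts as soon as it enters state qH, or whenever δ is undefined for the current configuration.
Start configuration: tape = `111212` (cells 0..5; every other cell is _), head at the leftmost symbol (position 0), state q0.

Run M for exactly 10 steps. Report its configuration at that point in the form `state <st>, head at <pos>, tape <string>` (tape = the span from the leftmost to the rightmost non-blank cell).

state qH, head at 4, tape 2121122

state=q0 head=0 tape=_[1]11212   (q0,1)→(q1,2,left)
state=q1 head=-1 tape=[_]211212   (q1,_)→(q2,2,right)
state=q2 head=0 tape=2[2]11212   (q2,2)→(q1,1,right)
state=q1 head=1 tape=21[1]1212   (q1,1)→(q0,2,stay)
state=q0 head=1 tape=21[2]1212   (q0,2)→(q0,_,right)
state=q0 head=2 tape=21_[1]212   (q0,1)→(q1,2,left)
state=q1 head=1 tape=21[_]2212   (q1,_)→(q2,2,right)
state=q2 head=2 tape=212[2]212   (q2,2)→(q1,1,right)
state=q1 head=3 tape=2121[2]12   (q1,2)→(q2,1,right)
state=q2 head=4 tape=21211[1]2   (q2,1)→(qH,2,stay)
state=qH head=4 tape=21211[2]2
After 10 steps: state qH, head at 4, tape 2121122.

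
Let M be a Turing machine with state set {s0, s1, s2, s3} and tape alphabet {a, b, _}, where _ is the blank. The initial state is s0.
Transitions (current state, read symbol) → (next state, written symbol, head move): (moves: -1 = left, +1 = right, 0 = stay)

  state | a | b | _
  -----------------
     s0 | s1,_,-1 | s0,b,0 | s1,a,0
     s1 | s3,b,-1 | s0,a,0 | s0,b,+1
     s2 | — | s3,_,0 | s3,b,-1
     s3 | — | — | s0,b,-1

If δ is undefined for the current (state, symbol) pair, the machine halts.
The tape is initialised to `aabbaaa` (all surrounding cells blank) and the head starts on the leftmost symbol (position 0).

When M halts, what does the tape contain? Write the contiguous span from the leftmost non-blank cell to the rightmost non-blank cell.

s0 | _[a]abbaaa   read a → write _, move -1, go to s1
s1 | [_]_abbaaa   read _ → write b, move +1, go to s0
s0 | b[_]abbaaa   read _ → write a, move 0, go to s1
s1 | b[a]abbaaa   read a → write b, move -1, go to s3
s3 | [b]babbaaa
The non-blank tape span at halt is bbabbaaa.

bbabbaaa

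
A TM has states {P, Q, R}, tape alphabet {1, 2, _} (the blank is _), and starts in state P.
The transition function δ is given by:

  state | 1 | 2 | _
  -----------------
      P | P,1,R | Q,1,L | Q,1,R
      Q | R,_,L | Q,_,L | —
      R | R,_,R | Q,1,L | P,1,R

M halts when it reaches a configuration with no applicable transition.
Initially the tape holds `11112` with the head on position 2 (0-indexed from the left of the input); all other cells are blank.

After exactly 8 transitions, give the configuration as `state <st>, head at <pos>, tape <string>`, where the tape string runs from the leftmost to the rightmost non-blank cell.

state=P head=2 tape=11[1]12__   (P,1)→(P,1,R)
state=P head=3 tape=111[1]2__   (P,1)→(P,1,R)
state=P head=4 tape=1111[2]__   (P,2)→(Q,1,L)
state=Q head=3 tape=111[1]1__   (Q,1)→(R,_,L)
state=R head=2 tape=11[1]_1__   (R,1)→(R,_,R)
state=R head=3 tape=11_[_]1__   (R,_)→(P,1,R)
state=P head=4 tape=11_1[1]__   (P,1)→(P,1,R)
state=P head=5 tape=11_11[_]_   (P,_)→(Q,1,R)
state=Q head=6 tape=11_111[_]
After 8 steps: state Q, head at 6, tape 11_111.

state Q, head at 6, tape 11_111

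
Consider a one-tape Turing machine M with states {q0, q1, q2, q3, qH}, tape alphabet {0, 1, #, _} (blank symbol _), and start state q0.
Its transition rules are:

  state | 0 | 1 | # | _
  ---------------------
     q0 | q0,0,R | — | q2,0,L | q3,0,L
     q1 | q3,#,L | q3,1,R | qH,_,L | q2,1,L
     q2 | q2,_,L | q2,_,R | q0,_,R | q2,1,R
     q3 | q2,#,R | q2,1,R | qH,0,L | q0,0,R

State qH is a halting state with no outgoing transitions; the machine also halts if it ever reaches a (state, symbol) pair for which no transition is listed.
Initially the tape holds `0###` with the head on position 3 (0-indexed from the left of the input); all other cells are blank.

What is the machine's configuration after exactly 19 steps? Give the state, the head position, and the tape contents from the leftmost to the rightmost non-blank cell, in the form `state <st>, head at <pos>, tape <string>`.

state q2, head at 6, tape 0#_00#0

q0 | 0##[#]___   read # → write 0, move L, go to q2
q2 | 0#[#]0___   read # → write _, move R, go to q0
q0 | 0#_[0]___   read 0 → write 0, move R, go to q0
q0 | 0#_0[_]__   read _ → write 0, move L, go to q3
q3 | 0#_[0]0__   read 0 → write #, move R, go to q2
q2 | 0#_#[0]__   read 0 → write _, move L, go to q2
q2 | 0#_[#]___   read # → write _, move R, go to q0
q0 | 0#__[_]__   read _ → write 0, move L, go to q3
q3 | 0#_[_]0__   read _ → write 0, move R, go to q0
q0 | 0#_0[0]__   read 0 → write 0, move R, go to q0
q0 | 0#_00[_]_   read _ → write 0, move L, go to q3
q3 | 0#_0[0]0_   read 0 → write #, move R, go to q2
q2 | 0#_0#[0]_   read 0 → write _, move L, go to q2
q2 | 0#_0[#]__   read # → write _, move R, go to q0
q0 | 0#_0_[_]_   read _ → write 0, move L, go to q3
q3 | 0#_0[_]0_   read _ → write 0, move R, go to q0
q0 | 0#_00[0]_   read 0 → write 0, move R, go to q0
q0 | 0#_000[_]   read _ → write 0, move L, go to q3
q3 | 0#_00[0]0   read 0 → write #, move R, go to q2
q2 | 0#_00#[0]
After 19 steps: state q2, head at 6, tape 0#_00#0.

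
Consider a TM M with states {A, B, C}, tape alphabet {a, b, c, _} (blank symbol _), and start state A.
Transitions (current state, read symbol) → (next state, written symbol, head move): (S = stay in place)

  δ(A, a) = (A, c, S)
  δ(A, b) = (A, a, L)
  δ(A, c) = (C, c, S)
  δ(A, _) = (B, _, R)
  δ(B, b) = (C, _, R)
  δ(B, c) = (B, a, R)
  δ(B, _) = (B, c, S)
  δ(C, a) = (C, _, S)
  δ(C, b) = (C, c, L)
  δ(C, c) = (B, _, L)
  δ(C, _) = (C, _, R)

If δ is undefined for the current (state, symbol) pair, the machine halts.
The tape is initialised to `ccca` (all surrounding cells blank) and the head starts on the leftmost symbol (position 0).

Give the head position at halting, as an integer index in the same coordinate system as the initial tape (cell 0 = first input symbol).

A | _[c]cca   read c → write c, move S, go to C
C | _[c]cca   read c → write _, move L, go to B
B | [_]_cca   read _ → write c, move S, go to B
B | [c]_cca   read c → write a, move R, go to B
B | a[_]cca   read _ → write c, move S, go to B
B | a[c]cca   read c → write a, move R, go to B
B | aa[c]ca   read c → write a, move R, go to B
B | aaa[c]a   read c → write a, move R, go to B
B | aaaa[a]
At halt the head is at cell 3.

3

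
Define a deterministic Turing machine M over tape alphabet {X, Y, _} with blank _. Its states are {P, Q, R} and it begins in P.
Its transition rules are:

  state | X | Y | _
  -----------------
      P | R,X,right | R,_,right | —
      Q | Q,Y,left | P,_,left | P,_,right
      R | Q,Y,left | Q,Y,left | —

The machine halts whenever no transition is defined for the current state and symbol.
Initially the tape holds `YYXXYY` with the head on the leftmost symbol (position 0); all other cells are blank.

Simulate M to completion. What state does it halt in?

state=P head=0 tape=[Y]YXXYY_   (P,Y)→(R,_,right)
state=R head=1 tape=_[Y]XXYY_   (R,Y)→(Q,Y,left)
state=Q head=0 tape=[_]YXXYY_   (Q,_)→(P,_,right)
state=P head=1 tape=_[Y]XXYY_   (P,Y)→(R,_,right)
state=R head=2 tape=__[X]XYY_   (R,X)→(Q,Y,left)
state=Q head=1 tape=_[_]YXYY_   (Q,_)→(P,_,right)
state=P head=2 tape=__[Y]XYY_   (P,Y)→(R,_,right)
state=R head=3 tape=___[X]YY_   (R,X)→(Q,Y,left)
state=Q head=2 tape=__[_]YYY_   (Q,_)→(P,_,right)
state=P head=3 tape=___[Y]YY_   (P,Y)→(R,_,right)
state=R head=4 tape=____[Y]Y_   (R,Y)→(Q,Y,left)
state=Q head=3 tape=___[_]YY_   (Q,_)→(P,_,right)
state=P head=4 tape=____[Y]Y_   (P,Y)→(R,_,right)
state=R head=5 tape=_____[Y]_   (R,Y)→(Q,Y,left)
state=Q head=4 tape=____[_]Y_   (Q,_)→(P,_,right)
state=P head=5 tape=_____[Y]_   (P,Y)→(R,_,right)
state=R head=6 tape=______[_]
No transition is defined for (R, _); M halts in state R.

R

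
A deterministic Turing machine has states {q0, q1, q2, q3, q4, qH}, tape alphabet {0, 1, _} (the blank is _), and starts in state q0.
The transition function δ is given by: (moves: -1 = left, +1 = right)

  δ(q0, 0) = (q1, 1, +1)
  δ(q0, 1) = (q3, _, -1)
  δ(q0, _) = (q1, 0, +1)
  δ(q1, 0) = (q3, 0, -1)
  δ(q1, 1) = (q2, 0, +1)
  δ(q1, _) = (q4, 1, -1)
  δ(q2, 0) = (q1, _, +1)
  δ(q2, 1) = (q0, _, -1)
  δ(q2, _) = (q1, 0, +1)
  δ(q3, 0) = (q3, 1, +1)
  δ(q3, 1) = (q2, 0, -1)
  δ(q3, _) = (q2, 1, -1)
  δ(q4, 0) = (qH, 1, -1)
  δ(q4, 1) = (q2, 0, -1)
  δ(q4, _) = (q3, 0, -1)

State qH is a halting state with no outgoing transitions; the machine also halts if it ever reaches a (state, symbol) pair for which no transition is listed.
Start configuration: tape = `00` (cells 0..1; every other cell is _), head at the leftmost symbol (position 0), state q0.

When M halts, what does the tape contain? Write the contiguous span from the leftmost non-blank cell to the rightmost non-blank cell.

q0 | ____[0]0_   read 0 → write 1, move +1, go to q1
q1 | ____1[0]_   read 0 → write 0, move -1, go to q3
q3 | ____[1]0_   read 1 → write 0, move -1, go to q2
q2 | ___[_]00_   read _ → write 0, move +1, go to q1
q1 | ___0[0]0_   read 0 → write 0, move -1, go to q3
q3 | ___[0]00_   read 0 → write 1, move +1, go to q3
q3 | ___1[0]0_   read 0 → write 1, move +1, go to q3
q3 | ___11[0]_   read 0 → write 1, move +1, go to q3
q3 | ___111[_]   read _ → write 1, move -1, go to q2
q2 | ___11[1]1   read 1 → write _, move -1, go to q0
q0 | ___1[1]_1   read 1 → write _, move -1, go to q3
q3 | ___[1]__1   read 1 → write 0, move -1, go to q2
q2 | __[_]0__1   read _ → write 0, move +1, go to q1
q1 | __0[0]__1   read 0 → write 0, move -1, go to q3
q3 | __[0]0__1   read 0 → write 1, move +1, go to q3
q3 | __1[0]__1   read 0 → write 1, move +1, go to q3
q3 | __11[_]_1   read _ → write 1, move -1, go to q2
q2 | __1[1]1_1   read 1 → write _, move -1, go to q0
q0 | __[1]_1_1   read 1 → write _, move -1, go to q3
q3 | _[_]__1_1   read _ → write 1, move -1, go to q2
q2 | [_]1__1_1   read _ → write 0, move +1, go to q1
q1 | 0[1]__1_1   read 1 → write 0, move +1, go to q2
q2 | 00[_]_1_1   read _ → write 0, move +1, go to q1
q1 | 000[_]1_1   read _ → write 1, move -1, go to q4
q4 | 00[0]11_1   read 0 → write 1, move -1, go to qH
qH | 0[0]111_1
The non-blank tape span at halt is 00111_1.

00111_1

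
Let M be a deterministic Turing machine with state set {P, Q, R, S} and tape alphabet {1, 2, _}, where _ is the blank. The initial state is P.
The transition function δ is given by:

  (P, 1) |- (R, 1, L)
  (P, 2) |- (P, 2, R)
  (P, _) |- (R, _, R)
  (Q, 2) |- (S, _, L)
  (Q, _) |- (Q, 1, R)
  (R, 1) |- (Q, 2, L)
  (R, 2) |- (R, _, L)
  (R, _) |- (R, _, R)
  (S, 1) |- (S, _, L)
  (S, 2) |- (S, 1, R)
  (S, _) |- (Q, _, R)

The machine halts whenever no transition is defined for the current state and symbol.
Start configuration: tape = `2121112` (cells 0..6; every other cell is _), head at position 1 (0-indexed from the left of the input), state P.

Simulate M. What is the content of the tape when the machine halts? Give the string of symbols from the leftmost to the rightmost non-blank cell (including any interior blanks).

state=P head=1 tape=_2[1]21112   (P,1)→(R,1,L)
state=R head=0 tape=_[2]121112   (R,2)→(R,_,L)
state=R head=-1 tape=[_]_121112   (R,_)→(R,_,R)
state=R head=0 tape=_[_]121112   (R,_)→(R,_,R)
state=R head=1 tape=__[1]21112   (R,1)→(Q,2,L)
state=Q head=0 tape=_[_]221112   (Q,_)→(Q,1,R)
state=Q head=1 tape=_1[2]21112   (Q,2)→(S,_,L)
state=S head=0 tape=_[1]_21112   (S,1)→(S,_,L)
state=S head=-1 tape=[_]__21112   (S,_)→(Q,_,R)
state=Q head=0 tape=_[_]_21112   (Q,_)→(Q,1,R)
state=Q head=1 tape=_1[_]21112   (Q,_)→(Q,1,R)
state=Q head=2 tape=_11[2]1112   (Q,2)→(S,_,L)
state=S head=1 tape=_1[1]_1112   (S,1)→(S,_,L)
state=S head=0 tape=_[1]__1112   (S,1)→(S,_,L)
state=S head=-1 tape=[_]___1112   (S,_)→(Q,_,R)
state=Q head=0 tape=_[_]__1112   (Q,_)→(Q,1,R)
state=Q head=1 tape=_1[_]_1112   (Q,_)→(Q,1,R)
state=Q head=2 tape=_11[_]1112   (Q,_)→(Q,1,R)
state=Q head=3 tape=_111[1]112
The non-blank tape span at halt is 1111112.

1111112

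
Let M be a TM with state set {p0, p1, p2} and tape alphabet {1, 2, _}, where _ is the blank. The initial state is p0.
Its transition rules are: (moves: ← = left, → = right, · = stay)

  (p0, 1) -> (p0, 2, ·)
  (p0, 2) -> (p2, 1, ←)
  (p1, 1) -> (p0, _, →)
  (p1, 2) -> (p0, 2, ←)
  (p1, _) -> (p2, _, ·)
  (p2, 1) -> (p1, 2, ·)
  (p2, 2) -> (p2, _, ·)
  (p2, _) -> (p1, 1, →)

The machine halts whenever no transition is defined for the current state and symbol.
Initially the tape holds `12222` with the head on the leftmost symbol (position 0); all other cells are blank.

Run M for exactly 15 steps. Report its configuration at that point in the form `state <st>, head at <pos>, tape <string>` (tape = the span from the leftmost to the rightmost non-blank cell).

state p1, head at 4, tape 111111

state=p0 head=0 tape=_[1]2222   (p0,1)→(p0,2,·)
state=p0 head=0 tape=_[2]2222   (p0,2)→(p2,1,←)
state=p2 head=-1 tape=[_]12222   (p2,_)→(p1,1,→)
state=p1 head=0 tape=1[1]2222   (p1,1)→(p0,_,→)
state=p0 head=1 tape=1_[2]222   (p0,2)→(p2,1,←)
state=p2 head=0 tape=1[_]1222   (p2,_)→(p1,1,→)
state=p1 head=1 tape=11[1]222   (p1,1)→(p0,_,→)
state=p0 head=2 tape=11_[2]22   (p0,2)→(p2,1,←)
state=p2 head=1 tape=11[_]122   (p2,_)→(p1,1,→)
state=p1 head=2 tape=111[1]22   (p1,1)→(p0,_,→)
state=p0 head=3 tape=111_[2]2   (p0,2)→(p2,1,←)
state=p2 head=2 tape=111[_]12   (p2,_)→(p1,1,→)
state=p1 head=3 tape=1111[1]2   (p1,1)→(p0,_,→)
state=p0 head=4 tape=1111_[2]   (p0,2)→(p2,1,←)
state=p2 head=3 tape=1111[_]1   (p2,_)→(p1,1,→)
state=p1 head=4 tape=11111[1]
After 15 steps: state p1, head at 4, tape 111111.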